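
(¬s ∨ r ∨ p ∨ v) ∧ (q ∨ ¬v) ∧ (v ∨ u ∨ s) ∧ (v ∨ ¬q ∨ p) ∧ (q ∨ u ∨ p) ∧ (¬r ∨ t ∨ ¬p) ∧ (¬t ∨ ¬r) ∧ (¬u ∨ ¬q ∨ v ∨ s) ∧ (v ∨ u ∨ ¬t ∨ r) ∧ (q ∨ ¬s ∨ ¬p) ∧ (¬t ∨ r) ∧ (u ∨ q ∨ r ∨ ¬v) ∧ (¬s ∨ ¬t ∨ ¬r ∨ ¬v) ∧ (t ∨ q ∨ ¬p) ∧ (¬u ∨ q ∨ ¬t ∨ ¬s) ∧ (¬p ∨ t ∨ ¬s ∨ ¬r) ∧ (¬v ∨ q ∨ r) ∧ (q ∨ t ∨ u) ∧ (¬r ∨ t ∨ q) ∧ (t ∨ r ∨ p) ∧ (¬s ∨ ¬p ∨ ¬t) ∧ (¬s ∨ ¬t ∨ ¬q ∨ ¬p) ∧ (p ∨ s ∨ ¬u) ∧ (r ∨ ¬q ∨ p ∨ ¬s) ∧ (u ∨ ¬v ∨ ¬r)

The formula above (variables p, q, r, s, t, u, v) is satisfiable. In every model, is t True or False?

Suppose t = True.
(¬r) alone gives r = False.
Now (r) is unsatisfied and unit — conflict.
So every satisfying assignment has t = False.

False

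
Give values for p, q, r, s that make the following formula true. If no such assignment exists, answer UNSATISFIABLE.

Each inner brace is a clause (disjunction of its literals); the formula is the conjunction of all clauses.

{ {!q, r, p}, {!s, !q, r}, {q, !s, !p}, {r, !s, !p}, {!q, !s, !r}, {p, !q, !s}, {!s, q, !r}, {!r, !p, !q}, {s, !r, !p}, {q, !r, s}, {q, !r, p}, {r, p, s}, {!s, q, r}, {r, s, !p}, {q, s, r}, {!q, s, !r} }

UNSATISFIABLE

Suppose q = false.
Suppose s = false.
The clause (!r) is unit, so r = false.
Now (r) is unsatisfied and unit — conflict.
Undo s and try s = true.
The clause (!p) is unit, so p = false.
The clause (!r) is unit, so r = false.
Now (r) is unsatisfied and unit — conflict.
Both values of s lead to a conflict.
Undo q and try q = true.
Suppose r = true.
The clause (!s) is unit, so s = false.
Now (s) is unsatisfied and unit — conflict.
Undo r and try r = false.
The clause (p) is unit, so p = true.
The clause (!s) is unit, so s = false.
Now (s) is unsatisfied and unit — conflict.
Both values of r lead to a conflict.
Both values of q lead to a conflict.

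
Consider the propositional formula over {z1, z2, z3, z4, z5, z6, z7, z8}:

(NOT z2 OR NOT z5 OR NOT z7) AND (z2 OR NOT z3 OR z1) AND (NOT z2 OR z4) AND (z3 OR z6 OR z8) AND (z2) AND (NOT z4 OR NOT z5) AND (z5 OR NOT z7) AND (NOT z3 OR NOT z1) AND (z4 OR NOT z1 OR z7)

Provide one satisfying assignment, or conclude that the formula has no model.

The clause (z2) is unit, so z2 = true.
The clause (z4) is unit, so z4 = true.
The clause (NOT z5) is unit, so z5 = false.
The clause (NOT z7) is unit, so z7 = false.
Branch on z3: set z3 = false.
Branch on z6: set z6 = false.
The clause (z8) is unit, so z8 = true.
Every clause is now satisfied; z1 is unconstrained.

z1=false, z2=true, z3=false, z4=true, z5=false, z6=false, z7=false, z8=true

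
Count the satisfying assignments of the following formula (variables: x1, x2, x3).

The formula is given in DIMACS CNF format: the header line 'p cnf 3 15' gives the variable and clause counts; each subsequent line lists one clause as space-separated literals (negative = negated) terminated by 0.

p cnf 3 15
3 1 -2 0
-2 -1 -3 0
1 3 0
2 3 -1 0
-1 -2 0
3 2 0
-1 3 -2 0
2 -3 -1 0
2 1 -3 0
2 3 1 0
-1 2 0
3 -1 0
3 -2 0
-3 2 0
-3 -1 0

There are 2^3 = 8 truth assignments over (x1, x2, x3).
Check each against the 15 clauses (columns in the order x1, x2, x3):
  F F F  ✗ fails (x1 ∨ x3)
  F F T  ✗ fails (x2 ∨ x1 ∨ ¬x3)
  F T F  ✗ fails (x3 ∨ x1 ∨ ¬x2)
  F T T  ✓ satisfies all
  T F F  ✗ fails (x2 ∨ x3 ∨ ¬x1)
  T F T  ✗ fails (x2 ∨ ¬x3 ∨ ¬x1)
  T T F  ✗ fails (¬x1 ∨ ¬x2)
  T T T  ✗ fails (¬x2 ∨ ¬x1 ∨ ¬x3)
1 of the 8 rows is a model.

1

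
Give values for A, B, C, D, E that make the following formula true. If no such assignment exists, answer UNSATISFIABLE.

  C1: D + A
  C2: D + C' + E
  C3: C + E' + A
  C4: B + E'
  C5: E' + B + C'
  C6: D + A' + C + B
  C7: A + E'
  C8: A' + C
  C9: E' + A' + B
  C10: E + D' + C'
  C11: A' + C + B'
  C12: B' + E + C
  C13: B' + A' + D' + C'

Case D = 1:
Case B = 0:
From the singleton clause (E'), E = 0.
From the singleton clause (C'), C = 0.
From the singleton clause (A'), A = 0.
All clauses are satisfied.

A=0,  B=0,  C=0,  D=1,  E=0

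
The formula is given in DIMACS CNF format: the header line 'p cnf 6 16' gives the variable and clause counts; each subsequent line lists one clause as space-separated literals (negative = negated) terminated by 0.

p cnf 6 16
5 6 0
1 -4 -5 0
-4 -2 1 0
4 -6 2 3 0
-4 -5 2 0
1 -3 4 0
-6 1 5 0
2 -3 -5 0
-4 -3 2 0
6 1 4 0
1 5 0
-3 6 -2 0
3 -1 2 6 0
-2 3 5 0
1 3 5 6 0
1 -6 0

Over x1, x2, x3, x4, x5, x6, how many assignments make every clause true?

10

There are 2^6 = 64 truth assignments over (x1, x2, x3, x4, x5, x6).
Split on x5. With x5 = True, the clauses containing x5 are satisfied and ¬x5 drops from the rest; 6 of the 2^5 = 32 assignments to the other variables satisfy what remains.
With x5 = False, by the same count on the reduced clause set, 4 assignments work.
(One model: x1=T, x2=F, x3=F, x4=T, x5=F, x6=T.)
Total: 6 + 4 = 10.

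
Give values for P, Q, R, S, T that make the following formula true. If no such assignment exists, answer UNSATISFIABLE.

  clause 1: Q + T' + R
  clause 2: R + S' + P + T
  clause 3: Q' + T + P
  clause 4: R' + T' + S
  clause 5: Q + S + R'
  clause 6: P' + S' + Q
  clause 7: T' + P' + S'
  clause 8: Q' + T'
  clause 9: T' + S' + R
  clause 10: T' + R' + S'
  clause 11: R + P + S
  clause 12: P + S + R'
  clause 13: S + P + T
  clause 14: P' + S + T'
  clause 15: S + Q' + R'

Try Q = 0.
Try T = 0.
Try S = 1.
(P') alone gives P = 0.
(R) alone gives R = 1.
All clauses are satisfied.

P=0,  Q=0,  R=1,  S=1,  T=0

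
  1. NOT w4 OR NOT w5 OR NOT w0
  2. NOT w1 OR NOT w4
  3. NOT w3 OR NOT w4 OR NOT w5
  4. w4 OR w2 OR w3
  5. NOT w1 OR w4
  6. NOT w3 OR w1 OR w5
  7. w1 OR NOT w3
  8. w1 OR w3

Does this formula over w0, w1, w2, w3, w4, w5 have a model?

Try w1 = false.
Unit clause (NOT w3) forces w3 = false.
Now (w3) is unsatisfied and unit — conflict.
Undo w1 and try w1 = true.
Unit clause (NOT w4) forces w4 = false.
Now (w4) is unsatisfied and unit — conflict.
Both values of w1 lead to a conflict.
No assignment satisfies every clause.

No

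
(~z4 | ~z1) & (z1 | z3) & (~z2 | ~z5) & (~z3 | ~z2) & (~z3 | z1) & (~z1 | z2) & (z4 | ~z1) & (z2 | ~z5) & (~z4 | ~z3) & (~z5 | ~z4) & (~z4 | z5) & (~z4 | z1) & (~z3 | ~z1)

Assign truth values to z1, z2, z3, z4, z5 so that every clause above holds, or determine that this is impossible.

Suppose z4 = 0.
(~z1) alone gives z1 = 0.
(z3) alone gives z3 = 1.
But (~z3) is also a unit clause — contradiction.
Undo z4 and try z4 = 1.
(~z1) alone gives z1 = 0.
But (z1) is also a unit clause — contradiction.
Neither z4 = 1 nor z4 = 0 works.

UNSATISFIABLE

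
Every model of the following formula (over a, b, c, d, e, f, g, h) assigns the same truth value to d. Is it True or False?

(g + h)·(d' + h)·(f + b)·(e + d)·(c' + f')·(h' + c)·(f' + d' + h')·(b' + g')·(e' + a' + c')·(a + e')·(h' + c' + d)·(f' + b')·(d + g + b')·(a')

True

Suppose d = 0.
From the singleton clause (e), e = 1.
From the singleton clause (a), a = 1.
Now (a') is unsatisfied and unit — conflict.
So every satisfying assignment has d = True.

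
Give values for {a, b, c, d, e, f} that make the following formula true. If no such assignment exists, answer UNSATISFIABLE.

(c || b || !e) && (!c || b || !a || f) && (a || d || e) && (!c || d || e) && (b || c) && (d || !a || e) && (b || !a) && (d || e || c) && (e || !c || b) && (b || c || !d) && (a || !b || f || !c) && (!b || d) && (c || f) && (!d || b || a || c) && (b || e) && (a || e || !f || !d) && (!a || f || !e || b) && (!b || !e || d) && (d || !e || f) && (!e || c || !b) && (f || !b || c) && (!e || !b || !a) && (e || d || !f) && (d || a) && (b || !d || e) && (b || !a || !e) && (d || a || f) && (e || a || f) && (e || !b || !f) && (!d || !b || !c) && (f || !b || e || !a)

Try b = false.
From the singleton clause (c), c = true.
From the singleton clause (!a), a = false.
From the singleton clause (e), e = true.
From the singleton clause (d), d = true.
All clauses hold; f can take either value.

a=false; b=false; c=true; d=true; e=true; f=false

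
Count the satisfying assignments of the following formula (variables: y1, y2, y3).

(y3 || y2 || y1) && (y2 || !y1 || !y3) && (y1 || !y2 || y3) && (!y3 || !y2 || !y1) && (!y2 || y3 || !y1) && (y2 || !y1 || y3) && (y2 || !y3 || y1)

There are 2^3 = 8 truth assignments over (y1, y2, y3).
Check each against the 7 clauses (columns in the order y1, y2, y3):
  F F F  ✗ fails (y3 || y2 || y1)
  F F T  ✗ fails (y2 || !y3 || y1)
  F T F  ✗ fails (y1 || !y2 || y3)
  F T T  ✓ satisfies all
  T F F  ✗ fails (y2 || !y1 || y3)
  T F T  ✗ fails (y2 || !y1 || !y3)
  T T F  ✗ fails (!y2 || y3 || !y1)
  T T T  ✗ fails (!y3 || !y2 || !y1)
1 of the 8 rows is a model.

1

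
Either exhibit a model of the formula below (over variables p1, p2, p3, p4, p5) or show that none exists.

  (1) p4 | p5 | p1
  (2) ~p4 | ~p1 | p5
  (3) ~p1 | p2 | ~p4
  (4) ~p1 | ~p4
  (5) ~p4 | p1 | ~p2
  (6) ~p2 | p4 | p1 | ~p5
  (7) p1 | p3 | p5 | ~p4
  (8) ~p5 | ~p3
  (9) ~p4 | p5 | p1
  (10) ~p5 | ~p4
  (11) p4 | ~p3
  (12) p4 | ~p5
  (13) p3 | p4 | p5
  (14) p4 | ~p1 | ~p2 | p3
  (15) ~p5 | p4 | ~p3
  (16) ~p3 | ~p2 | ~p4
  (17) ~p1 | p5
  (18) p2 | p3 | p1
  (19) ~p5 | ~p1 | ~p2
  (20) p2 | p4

UNSATISFIABLE

Case p1 = 0:
Case p4 = 1:
(~p2) alone gives p2 = 0.
(p5) alone gives p5 = 1.
But (~p5) is also a unit clause — contradiction.
That branch fails; take p4 = 0 instead.
(p5) alone gives p5 = 1.
But (~p5) is also a unit clause — contradiction.
Both values of p4 lead to a conflict.
That branch fails; take p1 = 1 instead.
(~p4) alone gives p4 = 0.
(~p3) alone gives p3 = 0.
(~p5) alone gives p5 = 0.
But (p5) is also a unit clause — contradiction.
Both values of p1 lead to a conflict.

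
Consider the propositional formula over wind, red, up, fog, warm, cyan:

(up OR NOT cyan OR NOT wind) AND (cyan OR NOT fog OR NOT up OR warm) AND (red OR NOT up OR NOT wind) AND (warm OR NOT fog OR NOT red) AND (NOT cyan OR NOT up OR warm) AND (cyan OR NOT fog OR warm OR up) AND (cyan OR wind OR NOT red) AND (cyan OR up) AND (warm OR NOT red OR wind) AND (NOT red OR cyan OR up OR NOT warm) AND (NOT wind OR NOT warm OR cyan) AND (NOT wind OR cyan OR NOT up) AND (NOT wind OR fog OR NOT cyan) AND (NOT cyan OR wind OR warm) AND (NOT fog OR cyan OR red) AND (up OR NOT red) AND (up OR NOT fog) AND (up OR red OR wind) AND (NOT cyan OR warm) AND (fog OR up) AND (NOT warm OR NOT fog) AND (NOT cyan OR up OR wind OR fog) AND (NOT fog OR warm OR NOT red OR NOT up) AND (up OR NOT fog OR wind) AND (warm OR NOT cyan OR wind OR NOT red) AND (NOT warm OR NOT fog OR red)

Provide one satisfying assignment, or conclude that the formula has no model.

Case cyan = false:
(up) alone gives up = true.
(NOT wind) alone gives wind = false.
(NOT red) alone gives red = false.
(NOT fog) alone gives fog = false.
Every clause is now satisfied; warm is unconstrained.

wind=false, red=false, up=true, fog=false, warm=true, cyan=false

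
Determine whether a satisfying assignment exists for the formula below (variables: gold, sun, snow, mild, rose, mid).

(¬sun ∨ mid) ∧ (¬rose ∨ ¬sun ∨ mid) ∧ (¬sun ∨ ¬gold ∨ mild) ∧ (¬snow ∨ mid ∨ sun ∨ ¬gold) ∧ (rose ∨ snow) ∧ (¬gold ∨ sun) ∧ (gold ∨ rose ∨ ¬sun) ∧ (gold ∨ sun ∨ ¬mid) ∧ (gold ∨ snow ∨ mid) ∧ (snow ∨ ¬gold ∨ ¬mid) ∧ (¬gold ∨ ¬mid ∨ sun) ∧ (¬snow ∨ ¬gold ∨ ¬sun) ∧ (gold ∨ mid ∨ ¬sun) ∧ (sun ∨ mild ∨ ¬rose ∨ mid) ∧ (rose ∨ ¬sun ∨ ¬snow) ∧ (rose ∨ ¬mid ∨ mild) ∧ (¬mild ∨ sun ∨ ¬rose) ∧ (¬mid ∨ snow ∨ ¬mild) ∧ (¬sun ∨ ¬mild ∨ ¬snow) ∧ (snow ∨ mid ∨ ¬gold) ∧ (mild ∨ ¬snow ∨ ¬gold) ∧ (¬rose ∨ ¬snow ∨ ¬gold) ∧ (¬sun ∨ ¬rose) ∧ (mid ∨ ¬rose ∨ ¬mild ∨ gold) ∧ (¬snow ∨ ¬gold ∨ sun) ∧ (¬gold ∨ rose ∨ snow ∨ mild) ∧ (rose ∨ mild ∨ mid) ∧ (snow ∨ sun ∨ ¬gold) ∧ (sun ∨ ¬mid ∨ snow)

Branch on sun: set sun = False.
From the singleton clause (¬gold), gold = False.
From the singleton clause (¬mid), mid = False.
From the singleton clause (snow), snow = True.
Branch on mild: set mild = True.
From the singleton clause (¬rose), rose = False.
This assignment satisfies each clause.
A satisfying assignment: gold=False; sun=False; snow=True; mild=True; rose=False; mid=False.

Satisfiable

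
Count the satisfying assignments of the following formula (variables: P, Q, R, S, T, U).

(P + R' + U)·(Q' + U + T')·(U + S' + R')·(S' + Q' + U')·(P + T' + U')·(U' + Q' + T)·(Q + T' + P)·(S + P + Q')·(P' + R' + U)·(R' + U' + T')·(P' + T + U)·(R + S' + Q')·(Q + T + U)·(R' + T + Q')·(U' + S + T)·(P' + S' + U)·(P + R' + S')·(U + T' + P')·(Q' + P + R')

6

There are 2^6 = 64 truth assignments over (P, Q, R, S, T, U).
Split on P. With P = 1, the clauses containing P are satisfied and P' drops from the rest; 5 of the 2^5 = 32 assignments to the other variables satisfy what remains.
With P = 0, by the same count on the reduced clause set, 1 assignment works.
(One model: P=F, Q=F, R=F, S=T, T=F, U=T.)
Total: 5 + 1 = 6.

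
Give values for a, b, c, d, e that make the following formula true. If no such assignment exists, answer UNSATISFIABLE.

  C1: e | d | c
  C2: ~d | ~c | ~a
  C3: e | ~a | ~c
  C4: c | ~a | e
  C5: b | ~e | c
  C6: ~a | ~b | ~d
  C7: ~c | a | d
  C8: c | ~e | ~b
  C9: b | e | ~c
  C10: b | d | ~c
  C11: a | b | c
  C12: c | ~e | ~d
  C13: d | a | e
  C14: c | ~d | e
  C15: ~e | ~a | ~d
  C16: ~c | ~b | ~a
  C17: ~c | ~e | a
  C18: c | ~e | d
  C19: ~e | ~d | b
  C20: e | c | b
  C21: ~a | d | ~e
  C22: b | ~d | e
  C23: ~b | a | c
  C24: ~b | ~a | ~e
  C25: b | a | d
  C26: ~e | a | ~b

a: 0, b: 1, c: 1, d: 1, e: 0

Try e = 0.
Try d = 1.
(c) alone gives c = 1.
(~a) alone gives a = 0.
(b) alone gives b = 1.
This assignment satisfies each clause.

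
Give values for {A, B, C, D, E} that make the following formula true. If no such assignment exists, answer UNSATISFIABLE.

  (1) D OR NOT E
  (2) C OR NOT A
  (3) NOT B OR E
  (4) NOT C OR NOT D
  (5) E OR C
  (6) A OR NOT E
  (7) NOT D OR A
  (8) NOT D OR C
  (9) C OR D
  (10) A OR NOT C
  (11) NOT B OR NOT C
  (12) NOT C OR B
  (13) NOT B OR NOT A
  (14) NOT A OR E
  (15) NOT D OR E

Branch on D: set D = true.
The clause (NOT C) is unit, so C = false.
Now (C) is unsatisfied and unit — conflict.
Backtrack on D: now try D = false.
The clause (NOT E) is unit, so E = false.
The clause (NOT B) is unit, so B = false.
The clause (C) is unit, so C = true.
Now (NOT C) is unsatisfied and unit — conflict.
Both values of D lead to a conflict.

UNSATISFIABLE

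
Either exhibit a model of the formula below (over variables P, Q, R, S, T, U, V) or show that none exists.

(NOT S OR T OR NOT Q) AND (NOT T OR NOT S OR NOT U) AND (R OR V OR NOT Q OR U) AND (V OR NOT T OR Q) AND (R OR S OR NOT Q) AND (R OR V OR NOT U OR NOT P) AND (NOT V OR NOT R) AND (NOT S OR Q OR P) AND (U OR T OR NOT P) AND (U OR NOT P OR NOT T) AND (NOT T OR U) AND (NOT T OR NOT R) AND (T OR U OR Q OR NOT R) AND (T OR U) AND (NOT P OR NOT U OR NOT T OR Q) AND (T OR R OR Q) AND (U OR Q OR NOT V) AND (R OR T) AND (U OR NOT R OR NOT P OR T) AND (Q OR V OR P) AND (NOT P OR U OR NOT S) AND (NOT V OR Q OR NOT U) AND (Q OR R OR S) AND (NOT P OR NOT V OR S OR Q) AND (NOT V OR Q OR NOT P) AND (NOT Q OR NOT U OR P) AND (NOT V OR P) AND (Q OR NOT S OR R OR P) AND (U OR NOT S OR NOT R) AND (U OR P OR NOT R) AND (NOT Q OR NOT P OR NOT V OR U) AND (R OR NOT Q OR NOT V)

Branch on V: set V = false.
Branch on T: set T = false.
The clause (U) is unit, so U = true.
The clause (R) is unit, so R = true.
Branch on S: set S = false.
Branch on Q: set Q = true.
The clause (P) is unit, so P = true.
Every clause now holds.

P: true,  Q: true,  R: true,  S: false,  T: false,  U: true,  V: false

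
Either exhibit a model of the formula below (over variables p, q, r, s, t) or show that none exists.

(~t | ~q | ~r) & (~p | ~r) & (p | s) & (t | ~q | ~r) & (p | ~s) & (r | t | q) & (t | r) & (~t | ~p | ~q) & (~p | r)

Branch on p: set p = 0.
From the singleton clause (s), s = 1.
Now (~s) is unsatisfied and unit — conflict.
So p must be the other value — set p = 1.
From the singleton clause (~r), r = 0.
Now (r) is unsatisfied and unit — conflict.
Neither p = 1 nor p = 0 works.

UNSATISFIABLE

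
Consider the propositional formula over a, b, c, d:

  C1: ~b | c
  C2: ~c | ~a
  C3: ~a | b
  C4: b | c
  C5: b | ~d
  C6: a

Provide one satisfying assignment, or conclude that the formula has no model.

UNSATISFIABLE

Unit clause (a) forces a = 1.
Unit clause (~c) forces c = 0.
Unit clause (~b) forces b = 0.
That conflicts with the unit clause (b).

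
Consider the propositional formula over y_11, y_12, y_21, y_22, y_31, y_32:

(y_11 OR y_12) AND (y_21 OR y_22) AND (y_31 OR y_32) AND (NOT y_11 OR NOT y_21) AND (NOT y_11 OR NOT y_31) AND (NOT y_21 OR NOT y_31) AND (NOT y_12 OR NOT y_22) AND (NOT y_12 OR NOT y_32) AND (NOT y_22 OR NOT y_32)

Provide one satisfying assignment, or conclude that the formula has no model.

Branch on y_11: set y_11 = true.
The clause (NOT y_21) is unit, so y_21 = false.
The clause (y_22) is unit, so y_22 = true.
The clause (NOT y_31) is unit, so y_31 = false.
The clause (y_32) is unit, so y_32 = true.
Now (NOT y_32) is unsatisfied and unit — conflict.
Backtrack on y_11: now try y_11 = false.
The clause (y_12) is unit, so y_12 = true.
The clause (NOT y_22) is unit, so y_22 = false.
The clause (y_21) is unit, so y_21 = true.
The clause (NOT y_31) is unit, so y_31 = false.
The clause (y_32) is unit, so y_32 = true.
Now (NOT y_32) is unsatisfied and unit — conflict.
Either choice for y_11 ends in contradiction.

UNSATISFIABLE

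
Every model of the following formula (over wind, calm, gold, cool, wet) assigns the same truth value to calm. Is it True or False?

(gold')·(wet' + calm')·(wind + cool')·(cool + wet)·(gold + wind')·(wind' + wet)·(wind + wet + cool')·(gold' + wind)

Suppose calm = 1.
The clause (gold') is unit, so gold = 0.
The clause (wet') is unit, so wet = 0.
The clause (cool) is unit, so cool = 1.
The clause (wind) is unit, so wind = 1.
But (wind') is also a unit clause — contradiction.
So every satisfying assignment has calm = False.

False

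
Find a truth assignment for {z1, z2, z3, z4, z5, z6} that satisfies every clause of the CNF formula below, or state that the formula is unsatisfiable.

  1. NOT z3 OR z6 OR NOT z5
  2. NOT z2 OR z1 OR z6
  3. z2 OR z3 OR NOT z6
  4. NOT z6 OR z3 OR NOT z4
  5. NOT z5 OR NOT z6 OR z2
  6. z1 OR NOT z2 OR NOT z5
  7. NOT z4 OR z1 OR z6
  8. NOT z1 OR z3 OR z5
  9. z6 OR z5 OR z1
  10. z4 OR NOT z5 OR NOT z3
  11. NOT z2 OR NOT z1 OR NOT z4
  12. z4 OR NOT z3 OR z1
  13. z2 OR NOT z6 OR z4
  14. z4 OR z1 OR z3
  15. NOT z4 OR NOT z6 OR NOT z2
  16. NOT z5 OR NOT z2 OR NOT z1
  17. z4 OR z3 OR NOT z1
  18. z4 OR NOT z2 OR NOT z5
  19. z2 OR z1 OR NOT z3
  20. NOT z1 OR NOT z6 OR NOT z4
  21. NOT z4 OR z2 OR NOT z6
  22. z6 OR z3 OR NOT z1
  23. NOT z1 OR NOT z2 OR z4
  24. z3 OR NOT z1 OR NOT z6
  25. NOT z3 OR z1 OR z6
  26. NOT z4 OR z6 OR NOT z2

Case z3 = true:
Case z6 = false:
Unit clause (NOT z5) forces z5 = false.
Unit clause (z1) forces z1 = true.
Case z2 = false:
No clause remains; z4 is free.

z1 ↦ true,  z2 ↦ false,  z3 ↦ true,  z4 ↦ false,  z5 ↦ false,  z6 ↦ false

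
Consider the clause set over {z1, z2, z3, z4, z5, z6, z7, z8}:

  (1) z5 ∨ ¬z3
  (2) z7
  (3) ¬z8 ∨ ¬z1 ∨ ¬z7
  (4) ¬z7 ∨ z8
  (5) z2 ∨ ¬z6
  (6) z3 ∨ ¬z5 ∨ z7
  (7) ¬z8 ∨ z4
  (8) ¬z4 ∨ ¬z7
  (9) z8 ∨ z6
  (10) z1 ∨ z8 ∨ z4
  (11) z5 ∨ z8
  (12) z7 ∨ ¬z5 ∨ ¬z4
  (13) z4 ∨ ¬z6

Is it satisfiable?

Unsatisfiable

Unit clause (z7) forces z7 = True.
Unit clause (z8) forces z8 = True.
Unit clause (¬z1) forces z1 = False.
Unit clause (z4) forces z4 = True.
Now (¬z4) is unsatisfied and unit — conflict.
No assignment satisfies every clause.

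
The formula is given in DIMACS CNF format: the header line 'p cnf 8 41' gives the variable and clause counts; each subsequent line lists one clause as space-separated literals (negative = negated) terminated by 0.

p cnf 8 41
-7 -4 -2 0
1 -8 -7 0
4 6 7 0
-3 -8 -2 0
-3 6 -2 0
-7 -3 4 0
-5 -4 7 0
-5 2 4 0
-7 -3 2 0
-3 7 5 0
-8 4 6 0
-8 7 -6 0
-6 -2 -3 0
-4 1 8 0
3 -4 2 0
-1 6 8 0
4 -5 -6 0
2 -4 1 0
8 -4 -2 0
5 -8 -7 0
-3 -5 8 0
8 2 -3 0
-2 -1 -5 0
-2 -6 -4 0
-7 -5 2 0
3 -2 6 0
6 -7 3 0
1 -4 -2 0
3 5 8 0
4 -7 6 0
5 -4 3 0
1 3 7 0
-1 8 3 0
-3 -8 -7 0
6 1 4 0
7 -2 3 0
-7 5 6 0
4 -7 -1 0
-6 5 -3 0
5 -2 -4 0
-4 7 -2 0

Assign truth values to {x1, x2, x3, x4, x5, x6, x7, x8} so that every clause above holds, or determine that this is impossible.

Suppose x7 = False.
Suppose x4 = True.
Unit clause (¬x5) forces x5 = False.
Unit clause (¬x3) forces x3 = False.
But (x3) is also a unit clause — contradiction.
Backtrack on x4: now try x4 = False.
Unit clause (x6) forces x6 = True.
Unit clause (¬x8) forces x8 = False.
Unit clause (¬x5) forces x5 = False.
Unit clause (¬x3) forces x3 = False.
But (x3) is also a unit clause — contradiction.
Either choice for x4 ends in contradiction.
Backtrack on x7: now try x7 = True.
Suppose x4 = False.
Unit clause (¬x3) forces x3 = False.
Unit clause (x6) forces x6 = True.
Unit clause (¬x5) forces x5 = False.
Unit clause (¬x8) forces x8 = False.
But (x8) is also a unit clause — contradiction.
Backtrack on x4: now try x4 = True.
Unit clause (¬x2) forces x2 = False.
Unit clause (¬x3) forces x3 = False.
But (x3) is also a unit clause — contradiction.
Either choice for x4 ends in contradiction.
Either choice for x7 ends in contradiction.

UNSATISFIABLE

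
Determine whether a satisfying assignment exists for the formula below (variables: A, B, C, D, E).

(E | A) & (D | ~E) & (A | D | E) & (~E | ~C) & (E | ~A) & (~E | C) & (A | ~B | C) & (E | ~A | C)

Case E = 1:
(D) alone gives D = 1.
(~C) alone gives C = 0.
But (C) is also a unit clause — contradiction.
So E must be the other value — set E = 0.
(A) alone gives A = 1.
But (~A) is also a unit clause — contradiction.
Both values of E lead to a conflict.
No assignment satisfies every clause.

No, unsatisfiable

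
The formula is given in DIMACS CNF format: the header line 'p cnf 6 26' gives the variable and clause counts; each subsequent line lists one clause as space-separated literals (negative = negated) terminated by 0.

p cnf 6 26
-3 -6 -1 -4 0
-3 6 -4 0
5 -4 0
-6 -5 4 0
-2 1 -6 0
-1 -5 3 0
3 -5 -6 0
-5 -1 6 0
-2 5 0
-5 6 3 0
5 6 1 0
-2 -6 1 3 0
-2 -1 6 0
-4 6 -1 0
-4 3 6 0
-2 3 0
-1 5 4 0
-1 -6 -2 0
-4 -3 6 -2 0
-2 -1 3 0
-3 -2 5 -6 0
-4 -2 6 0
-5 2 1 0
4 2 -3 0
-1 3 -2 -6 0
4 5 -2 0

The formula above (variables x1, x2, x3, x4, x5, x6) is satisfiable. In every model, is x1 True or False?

Suppose x1 = True.
Branch on x5: set x5 = True.
(x3) alone gives x3 = True.
(x6) alone gives x6 = True.
(¬x4) alone gives x4 = False.
That conflicts with the unit clause (x4).
Undo x5 and try x5 = False.
(¬x4) alone gives x4 = False.
That conflicts with the unit clause (x4).
Neither x5 = True nor x5 = False works.
So every satisfying assignment has x1 = False.

False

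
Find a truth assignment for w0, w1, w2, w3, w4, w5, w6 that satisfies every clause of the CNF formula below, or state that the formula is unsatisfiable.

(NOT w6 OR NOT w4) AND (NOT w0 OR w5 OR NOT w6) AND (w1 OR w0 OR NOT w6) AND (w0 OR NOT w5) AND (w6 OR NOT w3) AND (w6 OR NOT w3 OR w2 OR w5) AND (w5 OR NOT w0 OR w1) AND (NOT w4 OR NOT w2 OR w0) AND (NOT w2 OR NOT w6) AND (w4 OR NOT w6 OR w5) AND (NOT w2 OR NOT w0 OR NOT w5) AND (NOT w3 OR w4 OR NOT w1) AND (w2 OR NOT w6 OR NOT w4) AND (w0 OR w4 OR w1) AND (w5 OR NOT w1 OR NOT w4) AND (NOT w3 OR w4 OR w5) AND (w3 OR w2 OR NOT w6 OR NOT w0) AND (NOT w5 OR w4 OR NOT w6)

Try w6 = false.
From the singleton clause (NOT w3), w3 = false.
Try w0 = true.
Try w5 = true.
From the singleton clause (NOT w2), w2 = false.
Every clause is now satisfied; w1, w4 are unconstrained.

w0 ↦ true,  w1 ↦ false,  w2 ↦ false,  w3 ↦ false,  w4 ↦ false,  w5 ↦ true,  w6 ↦ false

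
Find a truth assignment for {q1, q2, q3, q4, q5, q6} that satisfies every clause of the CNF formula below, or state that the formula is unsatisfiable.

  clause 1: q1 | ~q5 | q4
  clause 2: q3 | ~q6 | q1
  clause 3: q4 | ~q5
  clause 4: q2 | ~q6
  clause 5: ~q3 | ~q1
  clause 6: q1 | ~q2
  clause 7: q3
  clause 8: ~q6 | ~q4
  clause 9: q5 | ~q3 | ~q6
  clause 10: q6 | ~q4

q1=0,  q2=0,  q3=1,  q4=0,  q5=0,  q6=0

From the singleton clause (q3), q3 = 1.
From the singleton clause (~q1), q1 = 0.
From the singleton clause (~q2), q2 = 0.
From the singleton clause (~q6), q6 = 0.
From the singleton clause (~q4), q4 = 0.
From the singleton clause (~q5), q5 = 0.
Every clause now holds.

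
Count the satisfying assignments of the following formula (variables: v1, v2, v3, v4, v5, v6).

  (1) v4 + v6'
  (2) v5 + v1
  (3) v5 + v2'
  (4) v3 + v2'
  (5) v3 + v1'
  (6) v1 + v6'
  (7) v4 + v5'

There are 2^6 = 64 truth assignments over (v1, v2, v3, v4, v5, v6).
Split on v5. With v5 = 1, the clauses containing v5 are satisfied and v5' drops from the rest; 7 of the 2^5 = 32 assignments to the other variables satisfy what remains.
With v5 = 0, by the same count on the reduced clause set, 3 assignments work.
Total: 7 + 3 = 10.

10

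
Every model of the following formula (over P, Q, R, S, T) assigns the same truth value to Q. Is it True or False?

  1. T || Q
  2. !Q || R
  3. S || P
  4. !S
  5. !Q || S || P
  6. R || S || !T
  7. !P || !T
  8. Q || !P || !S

True

Suppose Q = false.
From the singleton clause (T), T = true.
From the singleton clause (!S), S = false.
From the singleton clause (P), P = true.
Now (!P) is unsatisfied and unit — conflict.
So every satisfying assignment has Q = True.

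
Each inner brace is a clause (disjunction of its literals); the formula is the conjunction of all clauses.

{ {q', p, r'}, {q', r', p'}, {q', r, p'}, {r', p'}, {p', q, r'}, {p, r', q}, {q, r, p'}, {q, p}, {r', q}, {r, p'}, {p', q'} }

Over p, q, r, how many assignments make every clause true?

There are 2^3 = 8 truth assignments over (p, q, r).
Check each against the 11 clauses (columns in the order p, q, r):
  F F F  ✗ fails (q + p)
  F F T  ✗ fails (p + r' + q)
  F T F  ✓ satisfies all
  F T T  ✗ fails (q' + p + r')
  T F F  ✗ fails (q + r + p')
  T F T  ✗ fails (r' + p')
  T T F  ✗ fails (q' + r + p')
  T T T  ✗ fails (q' + r' + p')
1 of the 8 rows is a model.

1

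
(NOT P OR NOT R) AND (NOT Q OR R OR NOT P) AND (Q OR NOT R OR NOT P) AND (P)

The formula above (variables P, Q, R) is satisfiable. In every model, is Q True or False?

False

Suppose Q = true.
(P) alone gives P = true.
(NOT R) alone gives R = false.
But (R) is also a unit clause — contradiction.
So every satisfying assignment has Q = False.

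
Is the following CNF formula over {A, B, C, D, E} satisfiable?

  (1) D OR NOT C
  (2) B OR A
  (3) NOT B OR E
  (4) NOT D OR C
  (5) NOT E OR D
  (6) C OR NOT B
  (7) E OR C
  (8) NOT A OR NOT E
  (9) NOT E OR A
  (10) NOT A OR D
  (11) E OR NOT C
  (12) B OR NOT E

No, unsatisfiable

Branch on D: set D = true.
(C) alone gives C = true.
(E) alone gives E = true.
(NOT A) alone gives A = false.
But (A) is also a unit clause — contradiction.
Backtrack on D: now try D = false.
(NOT C) alone gives C = false.
(NOT E) alone gives E = false.
But (E) is also a unit clause — contradiction.
Both values of D lead to a conflict.
No assignment satisfies every clause.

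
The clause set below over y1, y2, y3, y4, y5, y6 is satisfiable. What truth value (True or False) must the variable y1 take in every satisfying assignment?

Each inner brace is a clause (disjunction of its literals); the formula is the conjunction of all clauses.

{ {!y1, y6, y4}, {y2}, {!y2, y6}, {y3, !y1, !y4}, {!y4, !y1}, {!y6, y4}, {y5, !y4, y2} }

Suppose y1 = true.
From the singleton clause (y2), y2 = true.
From the singleton clause (y6), y6 = true.
From the singleton clause (!y4), y4 = false.
Now (y4) is unsatisfied and unit — conflict.
So every satisfying assignment has y1 = False.

False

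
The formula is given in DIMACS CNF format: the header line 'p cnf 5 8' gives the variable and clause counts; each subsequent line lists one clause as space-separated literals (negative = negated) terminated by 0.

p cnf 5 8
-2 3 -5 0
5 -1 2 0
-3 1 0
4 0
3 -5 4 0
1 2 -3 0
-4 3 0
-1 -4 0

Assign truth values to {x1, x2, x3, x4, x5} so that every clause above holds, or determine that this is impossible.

UNSATISFIABLE

From the singleton clause (x4), x4 = True.
From the singleton clause (x3), x3 = True.
From the singleton clause (x1), x1 = True.
Now (¬x1) is unsatisfied and unit — conflict.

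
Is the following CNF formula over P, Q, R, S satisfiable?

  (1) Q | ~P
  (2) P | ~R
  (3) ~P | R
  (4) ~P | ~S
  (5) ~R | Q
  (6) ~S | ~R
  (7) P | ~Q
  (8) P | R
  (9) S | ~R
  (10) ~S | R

Case Q = 1:
(P) alone gives P = 1.
(R) alone gives R = 1.
(~S) alone gives S = 0.
But (S) is also a unit clause — contradiction.
Backtrack on Q: now try Q = 0.
(~P) alone gives P = 0.
(~R) alone gives R = 0.
But (R) is also a unit clause — contradiction.
Either choice for Q ends in contradiction.
No assignment satisfies every clause.

No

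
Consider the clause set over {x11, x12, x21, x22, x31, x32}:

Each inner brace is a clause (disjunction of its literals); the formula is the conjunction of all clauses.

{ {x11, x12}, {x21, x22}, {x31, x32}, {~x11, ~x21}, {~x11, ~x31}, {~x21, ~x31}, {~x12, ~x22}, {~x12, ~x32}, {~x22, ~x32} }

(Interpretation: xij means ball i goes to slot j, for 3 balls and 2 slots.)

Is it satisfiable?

Unsatisfiable

Branch on x11: set x11 = 1.
(~x21) alone gives x21 = 0.
(x22) alone gives x22 = 1.
(~x31) alone gives x31 = 0.
(x32) alone gives x32 = 1.
But (~x32) is also a unit clause — contradiction.
That branch fails; take x11 = 0 instead.
(x12) alone gives x12 = 1.
(~x22) alone gives x22 = 0.
(x21) alone gives x21 = 1.
(~x31) alone gives x31 = 0.
(x32) alone gives x32 = 1.
But (~x32) is also a unit clause — contradiction.
Either choice for x11 ends in contradiction.
No assignment satisfies every clause.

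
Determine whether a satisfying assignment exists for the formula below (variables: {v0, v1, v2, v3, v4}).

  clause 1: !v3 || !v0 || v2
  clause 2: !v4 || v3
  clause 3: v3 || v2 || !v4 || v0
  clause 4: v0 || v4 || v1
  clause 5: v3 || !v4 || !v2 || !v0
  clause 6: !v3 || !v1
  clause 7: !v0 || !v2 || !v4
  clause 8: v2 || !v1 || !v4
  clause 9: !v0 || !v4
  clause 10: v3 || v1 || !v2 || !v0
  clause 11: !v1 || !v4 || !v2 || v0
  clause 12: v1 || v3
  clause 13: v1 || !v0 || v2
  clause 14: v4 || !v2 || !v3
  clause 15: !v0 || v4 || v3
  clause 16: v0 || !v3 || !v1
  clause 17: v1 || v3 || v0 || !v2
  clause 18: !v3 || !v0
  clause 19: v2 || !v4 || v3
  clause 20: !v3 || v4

Yes, satisfiable

Case v4 = true:
From the singleton clause (v3), v3 = true.
From the singleton clause (!v1), v1 = false.
From the singleton clause (!v0), v0 = false.
No clause remains; v2 is free.
A satisfying assignment: v0 ↦ false,  v1 ↦ false,  v2 ↦ true,  v3 ↦ true,  v4 ↦ true.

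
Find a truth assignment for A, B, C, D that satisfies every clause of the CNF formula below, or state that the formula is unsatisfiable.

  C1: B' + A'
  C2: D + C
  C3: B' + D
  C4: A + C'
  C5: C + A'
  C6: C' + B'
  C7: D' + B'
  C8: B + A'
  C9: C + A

Suppose B = 0.
The clause (A') is unit, so A = 0.
The clause (C') is unit, so C = 0.
But (C) is also a unit clause — contradiction.
Undo B and try B = 1.
The clause (A') is unit, so A = 0.
The clause (D) is unit, so D = 1.
But (D') is also a unit clause — contradiction.
Both values of B lead to a conflict.

UNSATISFIABLE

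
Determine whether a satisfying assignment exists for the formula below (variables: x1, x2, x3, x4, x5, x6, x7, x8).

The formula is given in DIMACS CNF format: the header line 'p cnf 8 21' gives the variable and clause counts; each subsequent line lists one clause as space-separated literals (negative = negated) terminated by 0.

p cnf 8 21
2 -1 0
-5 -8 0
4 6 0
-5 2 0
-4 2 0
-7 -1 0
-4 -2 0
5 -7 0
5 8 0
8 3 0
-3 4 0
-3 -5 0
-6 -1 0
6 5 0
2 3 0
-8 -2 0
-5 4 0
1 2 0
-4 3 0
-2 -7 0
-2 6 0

Branch on x2: set x2 = True.
The clause (¬x4) is unit, so x4 = False.
The clause (x6) is unit, so x6 = True.
The clause (¬x3) is unit, so x3 = False.
The clause (x8) is unit, so x8 = True.
Now (¬x8) is unsatisfied and unit — conflict.
That branch fails; take x2 = False instead.
The clause (¬x1) is unit, so x1 = False.
Now (x1) is unsatisfied and unit — conflict.
Neither x2 = True nor x2 = False works.
No assignment satisfies every clause.

No, unsatisfiable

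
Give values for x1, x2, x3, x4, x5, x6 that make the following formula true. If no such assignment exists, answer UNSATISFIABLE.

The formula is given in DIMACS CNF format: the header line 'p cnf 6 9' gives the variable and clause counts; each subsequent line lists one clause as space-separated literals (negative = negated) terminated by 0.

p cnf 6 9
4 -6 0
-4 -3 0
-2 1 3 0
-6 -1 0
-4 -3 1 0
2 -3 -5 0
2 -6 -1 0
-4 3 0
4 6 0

Case x4 = True:
(¬x3) alone gives x3 = False.
But (x3) is also a unit clause — contradiction.
Undo x4 and try x4 = False.
(¬x6) alone gives x6 = False.
But (x6) is also a unit clause — contradiction.
Either choice for x4 ends in contradiction.

UNSATISFIABLE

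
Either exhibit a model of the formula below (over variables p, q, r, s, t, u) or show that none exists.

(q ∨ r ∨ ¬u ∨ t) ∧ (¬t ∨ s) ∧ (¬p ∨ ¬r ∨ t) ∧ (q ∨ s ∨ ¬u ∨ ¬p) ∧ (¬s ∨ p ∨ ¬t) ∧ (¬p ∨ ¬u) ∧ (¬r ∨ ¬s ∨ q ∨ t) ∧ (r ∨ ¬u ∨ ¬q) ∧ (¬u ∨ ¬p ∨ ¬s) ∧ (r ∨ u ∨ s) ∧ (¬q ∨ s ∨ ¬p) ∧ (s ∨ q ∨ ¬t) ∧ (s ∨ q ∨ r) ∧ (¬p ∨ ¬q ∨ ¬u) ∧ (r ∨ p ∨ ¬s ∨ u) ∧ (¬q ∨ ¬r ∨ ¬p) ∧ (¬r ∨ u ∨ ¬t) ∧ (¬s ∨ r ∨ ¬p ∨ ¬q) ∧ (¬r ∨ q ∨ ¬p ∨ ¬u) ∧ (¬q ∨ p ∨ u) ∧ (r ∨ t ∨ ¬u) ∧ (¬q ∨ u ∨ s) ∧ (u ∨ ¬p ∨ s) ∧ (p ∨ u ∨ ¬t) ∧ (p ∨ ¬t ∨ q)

p: False, q: False, r: True, s: False, t: False, u: False

Try t = False.
Try p = False.
Try q = False.
Try r = True.
Unit clause (¬s) forces s = False.
No clause remains; u is free.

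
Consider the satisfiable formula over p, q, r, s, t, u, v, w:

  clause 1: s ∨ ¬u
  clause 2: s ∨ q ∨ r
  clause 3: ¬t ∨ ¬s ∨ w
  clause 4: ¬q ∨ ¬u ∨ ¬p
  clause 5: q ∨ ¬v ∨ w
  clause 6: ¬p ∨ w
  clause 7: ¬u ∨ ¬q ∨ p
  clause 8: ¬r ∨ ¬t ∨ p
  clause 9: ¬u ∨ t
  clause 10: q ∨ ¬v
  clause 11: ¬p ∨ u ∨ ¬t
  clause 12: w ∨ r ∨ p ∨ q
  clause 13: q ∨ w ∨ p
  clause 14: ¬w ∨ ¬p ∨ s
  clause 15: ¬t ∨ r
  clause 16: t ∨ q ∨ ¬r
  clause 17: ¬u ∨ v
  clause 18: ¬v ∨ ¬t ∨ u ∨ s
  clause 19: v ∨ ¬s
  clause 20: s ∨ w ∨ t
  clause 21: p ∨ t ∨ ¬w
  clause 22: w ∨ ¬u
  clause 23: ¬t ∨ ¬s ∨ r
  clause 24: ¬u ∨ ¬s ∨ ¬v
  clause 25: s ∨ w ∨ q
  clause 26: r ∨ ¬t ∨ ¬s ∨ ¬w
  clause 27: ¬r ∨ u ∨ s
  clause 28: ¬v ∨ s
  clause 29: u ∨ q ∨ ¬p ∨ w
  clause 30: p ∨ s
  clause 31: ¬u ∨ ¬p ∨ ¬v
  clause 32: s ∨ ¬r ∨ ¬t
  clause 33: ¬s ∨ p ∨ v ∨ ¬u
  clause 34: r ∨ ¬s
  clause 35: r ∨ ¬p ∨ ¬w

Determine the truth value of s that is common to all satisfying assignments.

True

Suppose s = False.
The clause (¬u) is unit, so u = False.
The clause (¬r) is unit, so r = False.
The clause (q) is unit, so q = True.
The clause (¬t) is unit, so t = False.
The clause (w) is unit, so w = True.
The clause (¬p) is unit, so p = False.
That conflicts with the unit clause (p).
So every satisfying assignment has s = True.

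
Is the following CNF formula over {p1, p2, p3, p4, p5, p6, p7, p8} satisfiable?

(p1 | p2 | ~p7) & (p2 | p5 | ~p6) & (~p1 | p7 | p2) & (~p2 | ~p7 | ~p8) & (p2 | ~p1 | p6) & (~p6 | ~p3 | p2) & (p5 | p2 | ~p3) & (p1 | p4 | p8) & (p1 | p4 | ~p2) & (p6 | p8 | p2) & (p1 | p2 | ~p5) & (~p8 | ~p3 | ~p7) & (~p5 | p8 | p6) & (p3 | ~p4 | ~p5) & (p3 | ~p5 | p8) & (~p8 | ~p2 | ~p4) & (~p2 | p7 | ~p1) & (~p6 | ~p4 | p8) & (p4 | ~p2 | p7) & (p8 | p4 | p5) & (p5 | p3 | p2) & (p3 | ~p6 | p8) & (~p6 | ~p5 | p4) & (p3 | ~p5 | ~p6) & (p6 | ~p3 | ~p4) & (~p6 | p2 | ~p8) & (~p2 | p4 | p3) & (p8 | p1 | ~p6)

Satisfiable

Branch on p1: set p1 = 0.
Branch on p2: set p2 = 1.
(p4) alone gives p4 = 1.
(~p8) alone gives p8 = 0.
(~p6) alone gives p6 = 0.
(~p5) alone gives p5 = 0.
(~p3) alone gives p3 = 0.
No clause remains; p7 is free.
A satisfying assignment: p1 ↦ 0, p2 ↦ 1, p3 ↦ 0, p4 ↦ 1, p5 ↦ 0, p6 ↦ 0, p7 ↦ 1, p8 ↦ 0.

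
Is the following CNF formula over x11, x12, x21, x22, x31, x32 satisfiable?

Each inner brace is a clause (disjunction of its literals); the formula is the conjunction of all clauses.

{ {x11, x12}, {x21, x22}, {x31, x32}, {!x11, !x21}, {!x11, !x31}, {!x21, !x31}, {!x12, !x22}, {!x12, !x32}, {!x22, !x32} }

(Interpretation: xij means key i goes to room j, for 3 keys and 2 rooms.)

No, unsatisfiable

Branch on x11: set x11 = true.
(!x21) alone gives x21 = false.
(x22) alone gives x22 = true.
(!x31) alone gives x31 = false.
(x32) alone gives x32 = true.
Now (!x32) is unsatisfied and unit — conflict.
That branch fails; take x11 = false instead.
(x12) alone gives x12 = true.
(!x22) alone gives x22 = false.
(x21) alone gives x21 = true.
(!x31) alone gives x31 = false.
(x32) alone gives x32 = true.
Now (!x32) is unsatisfied and unit — conflict.
Both values of x11 lead to a conflict.
No assignment satisfies every clause.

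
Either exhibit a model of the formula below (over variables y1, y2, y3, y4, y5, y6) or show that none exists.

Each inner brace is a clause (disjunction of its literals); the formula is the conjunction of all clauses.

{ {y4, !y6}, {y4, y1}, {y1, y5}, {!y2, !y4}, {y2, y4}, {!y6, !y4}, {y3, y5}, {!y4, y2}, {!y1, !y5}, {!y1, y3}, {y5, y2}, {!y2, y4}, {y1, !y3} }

Try y4 = true.
The clause (!y2) is unit, so y2 = false.
Now (y2) is unsatisfied and unit — conflict.
That branch fails; take y4 = false instead.
The clause (!y6) is unit, so y6 = false.
The clause (y1) is unit, so y1 = true.
The clause (y2) is unit, so y2 = true.
Now (!y2) is unsatisfied and unit — conflict.
Either choice for y4 ends in contradiction.

UNSATISFIABLE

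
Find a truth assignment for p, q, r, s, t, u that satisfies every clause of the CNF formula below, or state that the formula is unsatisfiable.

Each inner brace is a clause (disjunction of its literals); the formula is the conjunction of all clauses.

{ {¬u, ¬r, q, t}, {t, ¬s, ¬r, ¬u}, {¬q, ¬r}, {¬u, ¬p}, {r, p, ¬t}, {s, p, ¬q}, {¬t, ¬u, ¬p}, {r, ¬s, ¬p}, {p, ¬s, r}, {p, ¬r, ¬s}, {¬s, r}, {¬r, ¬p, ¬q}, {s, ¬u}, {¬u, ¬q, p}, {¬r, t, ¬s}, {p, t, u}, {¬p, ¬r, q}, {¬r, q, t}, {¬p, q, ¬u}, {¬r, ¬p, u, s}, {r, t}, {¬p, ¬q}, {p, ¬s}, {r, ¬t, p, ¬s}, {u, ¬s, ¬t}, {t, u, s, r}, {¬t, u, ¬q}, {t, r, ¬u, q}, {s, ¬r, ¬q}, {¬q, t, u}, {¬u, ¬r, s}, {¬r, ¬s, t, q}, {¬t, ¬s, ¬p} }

p: False,  q: False,  r: True,  s: False,  t: True,  u: False

Suppose q = False.
Suppose u = False.
Suppose s = False.
Suppose p = False.
(t) alone gives t = True.
(r) alone gives r = True.
All clauses are satisfied.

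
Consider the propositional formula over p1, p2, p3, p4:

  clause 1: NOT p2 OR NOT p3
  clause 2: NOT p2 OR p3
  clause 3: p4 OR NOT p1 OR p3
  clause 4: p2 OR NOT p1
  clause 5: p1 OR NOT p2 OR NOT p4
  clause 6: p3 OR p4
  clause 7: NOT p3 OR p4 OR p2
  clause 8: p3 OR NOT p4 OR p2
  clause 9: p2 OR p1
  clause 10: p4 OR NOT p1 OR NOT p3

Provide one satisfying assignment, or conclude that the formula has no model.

Suppose p2 = false.
(NOT p1) alone gives p1 = false.
That conflicts with the unit clause (p1).
Backtrack on p2: now try p2 = true.
(NOT p3) alone gives p3 = false.
That conflicts with the unit clause (p3).
Both values of p2 lead to a conflict.

UNSATISFIABLE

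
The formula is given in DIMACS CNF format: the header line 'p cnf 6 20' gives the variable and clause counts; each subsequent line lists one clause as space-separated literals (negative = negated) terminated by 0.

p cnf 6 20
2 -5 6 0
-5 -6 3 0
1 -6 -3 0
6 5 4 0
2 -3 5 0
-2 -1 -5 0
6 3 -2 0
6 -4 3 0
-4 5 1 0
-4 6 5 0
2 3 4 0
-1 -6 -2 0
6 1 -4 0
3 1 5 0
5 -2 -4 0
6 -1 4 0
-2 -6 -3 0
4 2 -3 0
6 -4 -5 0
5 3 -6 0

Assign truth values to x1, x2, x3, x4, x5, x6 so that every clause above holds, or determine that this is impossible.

Suppose x2 = False.
Suppose x5 = True.
From the singleton clause (x6), x6 = True.
From the singleton clause (x3), x3 = True.
From the singleton clause (x1), x1 = True.
From the singleton clause (x4), x4 = True.
All clauses are satisfied.

x1=True, x2=False, x3=True, x4=True, x5=True, x6=True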